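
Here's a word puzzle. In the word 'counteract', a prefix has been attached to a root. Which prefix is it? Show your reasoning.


The word 'counteract' = 'counter' (prefix) + 'act' (root). The prefix is 'counter'.

counter


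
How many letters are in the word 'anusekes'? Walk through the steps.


Spell out 'anusekes' and number each letter: a(1), n(2), u(3), s(4), e(5), k(6), e(7), s(8). Total: 8 letters.

8


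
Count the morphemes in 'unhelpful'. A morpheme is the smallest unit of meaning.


Decomposition: un- (prefix) + help (root) + -ful (suffix) = 3 morpheme(s)

3 morphemes


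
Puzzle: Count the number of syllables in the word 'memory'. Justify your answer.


Break 'memory' into syllables: mem-o-ry -> mem | o | ry = 3 syllables

3 syllables


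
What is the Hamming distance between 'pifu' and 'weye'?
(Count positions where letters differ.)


Alignment:
Position 1: 'p' vs 'w' = DIFFER
Position 2: 'i' vs 'e' = DIFFER
Position 3: 'f' vs 'y' = DIFFER
Position 4: 'u' vs 'e' = DIFFER
Total differences: 4

4


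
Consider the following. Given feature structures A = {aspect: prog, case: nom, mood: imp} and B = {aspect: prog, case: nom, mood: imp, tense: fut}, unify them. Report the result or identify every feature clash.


Compare features:
aspect: A=prog vs B=prog -> unified: prog
case: A=nom vs B=nom -> unified: nom
mood: A=imp vs B=imp -> unified: imp
tense: A=_ vs B=fut -> unified: fut
No clashes found.

Unified: {aspect: prog, case: nom, mood: imp, tense: fut}


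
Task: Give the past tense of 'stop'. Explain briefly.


Apply rule: Double final consonant and add -ed. 'stop' becomes 'stopped'.

stopped


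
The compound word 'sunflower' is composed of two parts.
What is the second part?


Split 'sunflower' into 'sun' + 'flower'. The second part is 'flower'.

flower


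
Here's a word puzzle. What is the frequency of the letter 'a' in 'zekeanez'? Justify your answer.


Letter 'a' in 'zekeanez': found at position(s) 5 = 1 occurrence(s).

1


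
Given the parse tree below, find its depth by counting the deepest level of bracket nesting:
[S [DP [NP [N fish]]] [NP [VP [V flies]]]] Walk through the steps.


Count bracket nesting levels:
'[' at pos 0: depth = 1
'[' at pos 3: depth = 2
'[' at pos 7: depth = 3
'[' at pos 11: depth = 4
'[' at pos 22: depth = 2
'[' at pos 26: depth = 3
'[' at pos 30: depth = 4
Maximum depth reached: 4

4


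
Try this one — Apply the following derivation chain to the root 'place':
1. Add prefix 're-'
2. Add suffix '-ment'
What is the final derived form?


Step 1: Add prefix 're-' to 'place' = 'replace'
Step 2: Add suffix '-ment' to 'replace' = 'replacement'

replacement


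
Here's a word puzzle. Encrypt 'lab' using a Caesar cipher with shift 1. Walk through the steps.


Shift each letter by 1: l -> m, a -> b, b -> c. Result: 'mbc'.

mbc


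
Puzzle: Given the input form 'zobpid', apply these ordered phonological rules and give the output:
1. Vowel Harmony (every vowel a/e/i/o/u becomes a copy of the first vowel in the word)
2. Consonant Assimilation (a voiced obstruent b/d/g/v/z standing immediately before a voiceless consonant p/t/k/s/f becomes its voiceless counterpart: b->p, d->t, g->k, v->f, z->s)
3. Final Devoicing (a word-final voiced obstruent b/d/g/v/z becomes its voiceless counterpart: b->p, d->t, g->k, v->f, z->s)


Starting form: 'zobpid'
Rule 1: Vowel Harmony: all vowels become 'o' (matching first vowel). 'zobpid' -> 'zobpod'
Rule 2: Consonant Assimilation: voiced obstruent before voiceless consonant becomes voiceless ('bp' -> 'pp'). 'zobpod' -> 'zoppod'
Rule 3: Final Devoicing: word-final voiced obstruent 'd' becomes voiceless 't'. 'zoppod' -> 'zoppot'
Final form: 'zoppot'

zoppot


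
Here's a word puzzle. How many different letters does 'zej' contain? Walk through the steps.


Unique letters in 'zej': {e, j, z} = 3 distinct letters.

3


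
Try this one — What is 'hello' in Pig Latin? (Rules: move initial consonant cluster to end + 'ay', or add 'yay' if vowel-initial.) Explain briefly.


'hello': move consonant cluster 'h' to end and add 'ay': 'ellohay'.

ellohay


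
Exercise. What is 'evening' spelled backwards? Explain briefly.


Reverse 'evening' character by character: 'gnineve'.

gnineve


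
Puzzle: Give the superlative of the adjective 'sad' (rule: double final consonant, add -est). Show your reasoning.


Apply superlative formation (double final consonant, add -est): 'sad' -> 'saddest'.

saddest


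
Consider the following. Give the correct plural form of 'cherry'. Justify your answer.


Apply rule: Change -y to -ies (consonant + y). 'cherry' becomes 'cherries'.

cherries


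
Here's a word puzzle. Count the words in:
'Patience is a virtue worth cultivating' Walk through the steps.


Split into words: Patience | is | a | virtue | worth | cultivating = 6 words.

6


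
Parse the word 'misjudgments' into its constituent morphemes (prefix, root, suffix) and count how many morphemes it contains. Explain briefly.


Step 1: Identify prefix: 'mis' (meaning: wrongly)
Step 2: Identify root: 'judge'
Step 3: Identify suffix(es): 'ment, s'
Decomposition: mis- (prefix: wrongly) + judge (root) + -ment (suffix: action/result) + -s (plural)
Total morphemes: 4

4 morphemes (mis- (prefix: wrongly) + judge (root) + -ment (suffix: action/result) + -s (plural))


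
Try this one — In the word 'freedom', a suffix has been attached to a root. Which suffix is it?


The word 'freedom' = 'free' (root) + '-dom' (suffix). The suffix is '-dom'.

dom


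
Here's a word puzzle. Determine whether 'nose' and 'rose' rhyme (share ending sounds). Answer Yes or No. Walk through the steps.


Rime (stressed vowel + following sounds) of 'nose': -ose = /oʊz/
Rime of 'rose': -ose = /oʊz/
/oʊz/ and /oʊz/ are the same ending sound, so the words rhyme.

Yes


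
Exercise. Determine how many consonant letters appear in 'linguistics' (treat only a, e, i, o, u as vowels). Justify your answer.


Consonants in 'linguistics': l, n, g, s, t, c, s = 7 consonants.

7


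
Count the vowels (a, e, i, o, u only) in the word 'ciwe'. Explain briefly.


Vowels in 'ciwe': i, e = 2 vowels.

2


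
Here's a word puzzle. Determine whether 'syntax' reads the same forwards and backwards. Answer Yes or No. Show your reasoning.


Forward: 'syntax'
Reversed: 'xatnys'
They differ.

No


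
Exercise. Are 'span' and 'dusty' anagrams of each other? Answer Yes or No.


Sorted letters of 'span': 'anps'
Sorted letters of 'dusty': 'dstuy'
They do not match.

No


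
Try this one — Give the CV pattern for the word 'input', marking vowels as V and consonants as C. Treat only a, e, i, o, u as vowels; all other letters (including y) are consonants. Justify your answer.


Letter mapping: i = V, n = C, p = C, u = V, t = C.

VCCVC


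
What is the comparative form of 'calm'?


Apply comparative formation (add -er): 'calm' -> 'calmer'.

calmer


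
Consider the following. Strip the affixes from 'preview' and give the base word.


Remove prefix 'pre' from 'preview' to get root 'view'.

view


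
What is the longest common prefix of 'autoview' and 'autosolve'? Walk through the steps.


Compare from the start: 4 characters match: 'auto'. Mismatch at position 5: 'v' vs 's'.

auto


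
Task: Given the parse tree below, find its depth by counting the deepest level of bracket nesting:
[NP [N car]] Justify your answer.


Count bracket nesting levels:
'[' at pos 0: depth = 1
'[' at pos 4: depth = 2
Maximum depth reached: 2

2


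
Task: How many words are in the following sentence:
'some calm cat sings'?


Split into words: some | calm | cat | sings = 4 words.

4


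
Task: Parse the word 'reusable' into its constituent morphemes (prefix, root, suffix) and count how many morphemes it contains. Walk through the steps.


Step 1: Identify prefix: 're' (meaning: again)
Step 2: Identify root: 'use'
Step 3: Identify suffix(es): 'able'
Decomposition: re- (prefix: again) + use (root) + -able (suffix: capable of)
Total morphemes: 3

3 morphemes (re- (prefix: again) + use (root) + -able (suffix: capable of))


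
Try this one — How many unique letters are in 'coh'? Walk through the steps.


Unique letters in 'coh': {c, h, o} = 3 distinct letters.

3


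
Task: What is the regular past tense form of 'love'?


Apply rule: Add -d (word ends in -e). 'love' becomes 'loved'.

loved


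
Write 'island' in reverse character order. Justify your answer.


Reverse 'island' character by character: 'dnalsi'.

dnalsi


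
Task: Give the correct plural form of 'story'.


Apply rule: Change -y to -ies (consonant + y). 'story' becomes 'stories'.

stories


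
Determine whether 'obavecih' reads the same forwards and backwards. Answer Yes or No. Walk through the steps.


Forward: 'obavecih'
Reversed: 'hicevabo'
They differ.

No


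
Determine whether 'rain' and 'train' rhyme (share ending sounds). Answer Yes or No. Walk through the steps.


Rime (stressed vowel + following sounds) of 'rain': -ain = /eɪn/
Rime of 'train': -ain = /eɪn/
/eɪn/ and /eɪn/ are the same ending sound, so the words rhyme.

Yes


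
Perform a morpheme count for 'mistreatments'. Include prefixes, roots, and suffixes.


Decomposition: mis- (prefix) + treat (root) + -ment (suffix) + -s (plural) = 4 morpheme(s)

4 morphemes


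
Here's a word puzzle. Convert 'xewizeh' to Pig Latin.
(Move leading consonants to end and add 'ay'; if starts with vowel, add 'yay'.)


'xewizeh': move consonant cluster 'x' to end and add 'ay': 'ewizehxay'.

ewizehxay


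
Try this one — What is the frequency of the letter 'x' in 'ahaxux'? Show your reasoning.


Letter 'x' in 'ahaxux': found at position(s) 4, 6 = 2 occurrence(s).

2


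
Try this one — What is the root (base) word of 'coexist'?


Remove prefix 'co' from 'coexist' to get root 'exist'.

exist


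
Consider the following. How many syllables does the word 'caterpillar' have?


Break 'caterpillar' into syllables: cat-er-pil-lar -> cat | er | pil | lar = 4 syllables

4 syllables


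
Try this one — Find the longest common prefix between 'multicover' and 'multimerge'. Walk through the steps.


Compare from the start: 5 characters match: 'multi'. Mismatch at position 6: 'c' vs 'm'.

multi


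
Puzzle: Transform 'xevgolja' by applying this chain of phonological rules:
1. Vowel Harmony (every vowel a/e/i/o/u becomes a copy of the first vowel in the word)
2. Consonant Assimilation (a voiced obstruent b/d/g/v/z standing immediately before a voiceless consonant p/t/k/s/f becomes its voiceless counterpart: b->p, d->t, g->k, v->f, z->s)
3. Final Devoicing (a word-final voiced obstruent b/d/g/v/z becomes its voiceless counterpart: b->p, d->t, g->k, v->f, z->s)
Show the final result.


Starting form: 'xevgolja'
Rule 1: Vowel Harmony: all vowels become 'e' (matching first vowel). 'xevgolja' -> 'xevgelje'
Rule 2: Consonant Assimilation: no voiced obstruent (b/d/g/v/z) stands immediately before a voiceless consonant (p/t/k/s/f). No change.
Rule 3: Final Devoicing: the word ends in the vowel 'e', not a consonant. No change.
Final form: 'xevgelje'

xevgelje


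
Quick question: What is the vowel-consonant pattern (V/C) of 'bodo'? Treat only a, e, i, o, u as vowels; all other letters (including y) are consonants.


Letter mapping: b = C, o = V, d = C, o = V.

CVCV


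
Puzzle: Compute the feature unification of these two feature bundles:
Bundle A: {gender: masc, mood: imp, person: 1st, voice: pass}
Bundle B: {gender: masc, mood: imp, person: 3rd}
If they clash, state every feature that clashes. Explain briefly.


Compare features:
gender: A=masc vs B=masc -> unified: masc
mood: A=imp vs B=imp -> unified: imp
person: A=1st vs B=3rd -> CLASH
voice: A=pass vs B=_ -> unified: pass
Clash detected on feature 'person' (1st vs 3rd); unification fails.

CLASH on 'person' (1st vs 3rd)


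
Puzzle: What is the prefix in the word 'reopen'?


The word 'reopen' = 're' (prefix) + 'open' (root). The prefix is 're'.

re


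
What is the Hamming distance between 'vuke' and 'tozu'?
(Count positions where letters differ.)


Alignment:
Position 1: 'v' vs 't' = DIFFER
Position 2: 'u' vs 'o' = DIFFER
Position 3: 'k' vs 'z' = DIFFER
Position 4: 'e' vs 'u' = DIFFER
Total differences: 4

4


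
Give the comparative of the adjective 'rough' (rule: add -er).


Apply comparative formation (add -er): 'rough' -> 'rougher'.

rougher


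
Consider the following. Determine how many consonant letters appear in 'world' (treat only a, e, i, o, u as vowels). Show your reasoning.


Consonants in 'world': w, r, l, d = 4 consonants.

4


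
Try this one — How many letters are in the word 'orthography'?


Spell out 'orthography' and number each letter: o(1), r(2), t(3), h(4), o(5), g(6), r(7), a(8), p(9), h(10), y(11). Total: 11 letters.

11


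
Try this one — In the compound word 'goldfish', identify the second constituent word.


Split 'goldfish' into 'gold' + 'fish'. The second part is 'fish'.

fish


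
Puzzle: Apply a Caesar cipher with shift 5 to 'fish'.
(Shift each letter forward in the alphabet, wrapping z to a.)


Shift each letter by 5: f -> k, i -> n, s -> x, h -> m. Result: 'knxm'.

knxm


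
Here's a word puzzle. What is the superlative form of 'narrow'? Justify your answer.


Apply superlative formation (add -est): 'narrow' -> 'narrowest'.

narrowest


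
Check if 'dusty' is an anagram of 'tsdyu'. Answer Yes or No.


Sorted letters of 'dusty': 'dstuy'
Sorted letters of 'tsdyu': 'dstuy'
They match.

Yes


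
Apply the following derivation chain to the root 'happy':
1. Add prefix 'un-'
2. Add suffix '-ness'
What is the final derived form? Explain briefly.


Step 1: Add prefix 'un-' to 'happy' = 'unhappy'
Step 2: Add suffix '-ness' to 'unhappy' = 'unhappiness'

unhappiness


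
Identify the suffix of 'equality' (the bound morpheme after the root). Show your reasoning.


The word 'equality' = 'equal' (root) + '-ity' (suffix). The suffix is '-ity'.

ity


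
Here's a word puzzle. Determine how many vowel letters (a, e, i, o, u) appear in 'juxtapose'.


Vowels in 'juxtapose': u, a, o, e = 4 vowels.

4


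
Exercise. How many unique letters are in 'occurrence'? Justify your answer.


Unique letters in 'occurrence': {c, e, n, o, r, u} = 6 distinct letters.

6


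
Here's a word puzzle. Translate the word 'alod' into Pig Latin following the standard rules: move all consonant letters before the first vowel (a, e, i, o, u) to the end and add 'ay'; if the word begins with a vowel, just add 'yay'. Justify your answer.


'alod' starts with a vowel, so add 'yay': 'alodyay'.

alodyay


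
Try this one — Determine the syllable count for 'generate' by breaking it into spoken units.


Break 'generate' into syllables: gen-er-ate -> gen | er | ate = 3 syllables

3 syllables


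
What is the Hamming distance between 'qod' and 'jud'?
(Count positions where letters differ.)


Alignment:
Position 1: 'q' vs 'j' = DIFFER
Position 2: 'o' vs 'u' = DIFFER
Position 3: 'd' vs 'd' = match
Total differences: 2

2


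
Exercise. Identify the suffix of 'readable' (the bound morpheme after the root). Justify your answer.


The word 'readable' = 'read' (root) + '-able' (suffix). The suffix is '-able'.

able


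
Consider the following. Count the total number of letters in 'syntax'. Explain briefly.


Spell out 'syntax' and number each letter: s(1), y(2), n(3), t(4), a(5), x(6). Total: 6 letters.

6


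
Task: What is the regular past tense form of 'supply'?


Apply rule: Change -y to -ied. 'supply' becomes 'supplied'.

supplied


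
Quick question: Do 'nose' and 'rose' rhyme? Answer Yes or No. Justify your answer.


Rime (stressed vowel + following sounds) of 'nose': -ose = /oʊz/
Rime of 'rose': -ose = /oʊz/
/oʊz/ and /oʊz/ are the same ending sound, so the words rhyme.

Yes


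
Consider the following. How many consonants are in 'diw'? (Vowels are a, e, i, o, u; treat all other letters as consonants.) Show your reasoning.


Consonants in 'diw': d, w = 2 consonants.

2


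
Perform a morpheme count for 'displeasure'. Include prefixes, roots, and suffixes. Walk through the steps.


Decomposition: dis- (prefix) + please (root) + -ure (suffix) = 3 morpheme(s)

3 morphemes


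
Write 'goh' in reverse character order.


Reverse 'goh' character by character: 'hog'.

hog


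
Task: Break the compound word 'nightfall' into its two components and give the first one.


Split 'nightfall' into 'night' + 'fall'. The first part is 'night'.

night


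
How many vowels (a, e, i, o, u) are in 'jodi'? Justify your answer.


Vowels in 'jodi': o, i = 2 vowels.

2


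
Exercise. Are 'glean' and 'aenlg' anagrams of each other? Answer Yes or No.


Sorted letters of 'glean': 'aegln'
Sorted letters of 'aenlg': 'aegln'
They match.

Yes


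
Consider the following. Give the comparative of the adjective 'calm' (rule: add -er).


Apply comparative formation (add -er): 'calm' -> 'calmer'.

calmer


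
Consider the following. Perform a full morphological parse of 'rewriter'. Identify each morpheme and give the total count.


Step 1: Identify prefix: 're' (meaning: again)
Step 2: Identify root: 'write'
Step 3: Identify suffix(es): 'er'
Decomposition: re- (prefix: again) + write (root) + -er (suffix: one who)
Total morphemes: 3

3 morphemes (re- (prefix: again) + write (root) + -er (suffix: one who))


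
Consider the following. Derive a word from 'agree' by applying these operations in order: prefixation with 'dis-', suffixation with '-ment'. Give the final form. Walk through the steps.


Step 1: Add prefix 'dis-' to 'agree' = 'disagree'
Step 2: Add suffix '-ment' to 'disagree' = 'disagreement'

disagreement


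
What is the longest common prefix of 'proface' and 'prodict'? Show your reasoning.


Compare from the start: 3 characters match: 'pro'. Mismatch at position 4: 'f' vs 'd'.

pro


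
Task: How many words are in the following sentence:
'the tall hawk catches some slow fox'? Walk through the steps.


Split into words: the | tall | hawk | catches | some | slow | fox = 7 words.

7


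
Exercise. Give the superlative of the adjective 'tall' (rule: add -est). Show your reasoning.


Apply superlative formation (add -est): 'tall' -> 'tallest'.

tallest


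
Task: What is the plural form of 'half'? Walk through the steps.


Apply rule: Change -f to -ves. 'half' becomes 'halves'.

halves


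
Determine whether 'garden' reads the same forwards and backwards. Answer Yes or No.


Forward: 'garden'
Reversed: 'nedrag'
They differ.

No


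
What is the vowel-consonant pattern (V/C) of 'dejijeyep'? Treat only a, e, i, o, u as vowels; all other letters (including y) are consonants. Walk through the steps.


Letter mapping: d = C, e = V, j = C, i = V, j = C, e = V, y = C, e = V, p = C.

CVCVCVCVC


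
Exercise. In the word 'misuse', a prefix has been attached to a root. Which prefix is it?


The word 'misuse' = 'mis' (prefix) + 'use' (root). The prefix is 'mis'.

mis


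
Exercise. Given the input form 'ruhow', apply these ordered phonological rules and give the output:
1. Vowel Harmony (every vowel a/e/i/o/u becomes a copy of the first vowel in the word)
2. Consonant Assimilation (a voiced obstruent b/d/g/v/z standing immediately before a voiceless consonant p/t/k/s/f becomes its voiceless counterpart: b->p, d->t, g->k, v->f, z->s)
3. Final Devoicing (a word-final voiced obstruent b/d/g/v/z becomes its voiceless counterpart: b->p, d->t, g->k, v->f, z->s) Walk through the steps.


Starting form: 'ruhow'
Rule 1: Vowel Harmony: all vowels become 'u' (matching first vowel). 'ruhow' -> 'ruhuw'
Rule 2: Consonant Assimilation: no voiced obstruent (b/d/g/v/z) stands immediately before a voiceless consonant (p/t/k/s/f). No change.
Rule 3: Final Devoicing: final consonant 'w' is not one of the voiced obstruents b/d/g/v/z. No change.
Final form: 'ruhuw'

ruhuw


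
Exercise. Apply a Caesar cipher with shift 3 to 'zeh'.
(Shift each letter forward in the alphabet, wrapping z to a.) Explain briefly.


Shift each letter by 3: z -> c, e -> h, h -> k. Result: 'chk'.

chk


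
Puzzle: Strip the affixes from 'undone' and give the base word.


Remove prefix 'un' from 'undone' to get root 'done'.

done


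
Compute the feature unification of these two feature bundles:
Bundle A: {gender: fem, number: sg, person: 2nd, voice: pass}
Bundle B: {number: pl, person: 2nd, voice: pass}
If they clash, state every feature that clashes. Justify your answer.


Compare features:
gender: A=fem vs B=_ -> unified: fem
number: A=sg vs B=pl -> CLASH
person: A=2nd vs B=2nd -> unified: 2nd
voice: A=pass vs B=pass -> unified: pass
Clash detected on feature 'number' (sg vs pl); unification fails.

CLASH on 'number' (sg vs pl)


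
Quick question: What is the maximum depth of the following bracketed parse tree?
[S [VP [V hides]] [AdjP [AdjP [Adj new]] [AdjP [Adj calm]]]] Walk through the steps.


Count bracket nesting levels:
'[' at pos 0: depth = 1
'[' at pos 3: depth = 2
'[' at pos 7: depth = 3
'[' at pos 18: depth = 2
'[' at pos 24: depth = 3
'[' at pos 30: depth = 4
'[' at pos 41: depth = 3
'[' at pos 47: depth = 4
Maximum depth reached: 4

4


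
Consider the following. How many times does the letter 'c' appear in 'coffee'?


Letter 'c' in 'coffee': found at position(s) 1 = 1 occurrence(s).

1


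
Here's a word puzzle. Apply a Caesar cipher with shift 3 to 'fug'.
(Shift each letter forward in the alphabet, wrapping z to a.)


Shift each letter by 3: f -> i, u -> x, g -> j. Result: 'ixj'.

ixj


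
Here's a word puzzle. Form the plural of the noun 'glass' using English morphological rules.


Apply rule: Add -es (sibilant/fricative ending). 'glass' becomes 'glasses'.

glasses


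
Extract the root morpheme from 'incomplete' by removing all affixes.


Remove prefix 'in' from 'incomplete' to get root 'complete'.

complete


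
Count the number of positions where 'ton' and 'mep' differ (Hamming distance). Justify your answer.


Alignment:
Position 1: 't' vs 'm' = DIFFER
Position 2: 'o' vs 'e' = DIFFER
Position 3: 'n' vs 'p' = DIFFER
Total differences: 3

3


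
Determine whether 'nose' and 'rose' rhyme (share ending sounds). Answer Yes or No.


Rime (stressed vowel + following sounds) of 'nose': -ose = /oʊz/
Rime of 'rose': -ose = /oʊz/
/oʊz/ and /oʊz/ are the same ending sound, so the words rhyme.

Yes


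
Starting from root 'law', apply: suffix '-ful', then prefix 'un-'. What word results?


Step 1: Add suffix '-ful' to 'law' = 'lawful'
Step 2: Add prefix 'un-' to 'lawful' = 'unlawful'

unlawful


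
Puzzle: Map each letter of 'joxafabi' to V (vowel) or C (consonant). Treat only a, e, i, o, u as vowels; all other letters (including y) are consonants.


Letter mapping: j = C, o = V, x = C, a = V, f = C, a = V, b = C, i = V.

CVCVCVCV


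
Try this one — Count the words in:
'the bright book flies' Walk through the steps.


Split into words: the | bright | book | flies = 4 words.

4


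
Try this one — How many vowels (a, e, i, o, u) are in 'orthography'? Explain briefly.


Vowels in 'orthography': o, o, a = 3 vowels.

3


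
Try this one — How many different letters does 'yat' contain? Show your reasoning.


Unique letters in 'yat': {a, t, y} = 3 distinct letters.

3


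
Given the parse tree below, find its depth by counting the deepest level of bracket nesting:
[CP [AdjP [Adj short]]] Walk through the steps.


Count bracket nesting levels:
'[' at pos 0: depth = 1
'[' at pos 4: depth = 2
'[' at pos 10: depth = 3
Maximum depth reached: 3

3


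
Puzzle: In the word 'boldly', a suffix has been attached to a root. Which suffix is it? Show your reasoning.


The word 'boldly' = 'bold' (root) + '-ly' (suffix). The suffix is '-ly'.

ly


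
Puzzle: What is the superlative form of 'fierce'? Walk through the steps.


Apply superlative formation (ends in e: add -st): 'fierce' -> 'fiercest'.

fiercest


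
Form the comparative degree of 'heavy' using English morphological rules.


Apply comparative formation (consonant + y: change y to i, add -er): 'heavy' -> 'heavier'.

heavier


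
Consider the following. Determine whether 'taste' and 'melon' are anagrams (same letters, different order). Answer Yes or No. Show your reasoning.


Sorted letters of 'taste': 'aestt'
Sorted letters of 'melon': 'elmno'
They do not match.

No


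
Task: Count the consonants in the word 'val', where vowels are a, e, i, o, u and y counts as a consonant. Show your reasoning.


Consonants in 'val': v, l = 2 consonants.

2


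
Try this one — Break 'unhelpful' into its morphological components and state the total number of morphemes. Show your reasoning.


Step 1: Identify prefix: 'un' (meaning: not/reverse)
Step 2: Identify root: 'help'
Step 3: Identify suffix(es): 'ful'
Decomposition: un- (prefix: not/reverse) + help (root) + -ful (suffix: full of)
Total morphemes: 3

3 morphemes (un- (prefix: not/reverse) + help (root) + -ful (suffix: full of))


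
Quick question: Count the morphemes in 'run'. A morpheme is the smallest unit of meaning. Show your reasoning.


Decomposition: run (free morpheme) = 1 morpheme(s)

1 morphemes


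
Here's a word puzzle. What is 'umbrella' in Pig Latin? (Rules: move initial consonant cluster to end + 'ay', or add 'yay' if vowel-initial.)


'umbrella' starts with a vowel, so add 'yay': 'umbrellayay'.

umbrellayay


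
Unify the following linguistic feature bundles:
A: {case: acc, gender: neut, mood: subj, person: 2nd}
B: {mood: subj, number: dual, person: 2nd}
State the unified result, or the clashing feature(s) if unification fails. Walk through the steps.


Compare features:
case: A=acc vs B=_ -> unified: acc
gender: A=neut vs B=_ -> unified: neut
mood: A=subj vs B=subj -> unified: subj
number: A=_ vs B=dual -> unified: dual
person: A=2nd vs B=2nd -> unified: 2nd
No clashes found.

Unified: {case: acc, gender: neut, mood: subj, number: dual, person: 2nd}


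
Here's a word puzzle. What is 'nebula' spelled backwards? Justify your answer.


Reverse 'nebula' character by character: 'aluben'.

aluben


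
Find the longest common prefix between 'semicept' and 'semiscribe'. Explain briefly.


Compare from the start: 4 characters match: 'semi'. Mismatch at position 5: 'c' vs 's'.

semi


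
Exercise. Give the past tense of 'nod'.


Apply rule: Double final consonant and add -ed. 'nod' becomes 'nodded'.

nodded


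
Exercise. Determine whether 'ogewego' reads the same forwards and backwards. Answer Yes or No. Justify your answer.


Forward: 'ogewego'
Reversed: 'ogewego'
They are identical.

Yes


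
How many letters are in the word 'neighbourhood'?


Spell out 'neighbourhood' and number each letter: n(1), e(2), i(3), g(4), h(5), b(6), o(7), u(8), r(9), h(10), o(11), o(12), d(13). Total: 13 letters.

13


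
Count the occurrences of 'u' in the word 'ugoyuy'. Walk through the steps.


Letter 'u' in 'ugoyuy': found at position(s) 1, 5 = 2 occurrence(s).

2


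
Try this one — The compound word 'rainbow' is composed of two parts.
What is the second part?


Split 'rainbow' into 'rain' + 'bow'. The second part is 'bow'.

bow


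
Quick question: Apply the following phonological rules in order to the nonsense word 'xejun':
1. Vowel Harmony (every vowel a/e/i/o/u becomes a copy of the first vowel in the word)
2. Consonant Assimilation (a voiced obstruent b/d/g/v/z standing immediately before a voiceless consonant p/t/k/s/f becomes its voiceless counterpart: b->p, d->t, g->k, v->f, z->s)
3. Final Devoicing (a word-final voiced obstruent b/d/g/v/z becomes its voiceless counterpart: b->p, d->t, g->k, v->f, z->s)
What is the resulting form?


Starting form: 'xejun'
Rule 1: Vowel Harmony: all vowels become 'e' (matching first vowel). 'xejun' -> 'xejen'
Rule 2: Consonant Assimilation: no voiced obstruent (b/d/g/v/z) stands immediately before a voiceless consonant (p/t/k/s/f). No change.
Rule 3: Final Devoicing: final consonant 'n' is not one of the voiced obstruents b/d/g/v/z. No change.
Final form: 'xejen'

xejen


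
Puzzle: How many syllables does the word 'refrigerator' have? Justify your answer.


Break 'refrigerator' into syllables: re-frig-er-a-tor -> re | frig | er | a | tor = 5 syllables

5 syllables


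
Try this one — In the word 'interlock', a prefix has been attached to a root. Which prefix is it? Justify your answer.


The word 'interlock' = 'inter' (prefix) + 'lock' (root). The prefix is 'inter'.

inter


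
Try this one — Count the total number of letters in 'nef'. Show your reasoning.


Spell out 'nef' and number each letter: n(1), e(2), f(3). Total: 3 letters.

3


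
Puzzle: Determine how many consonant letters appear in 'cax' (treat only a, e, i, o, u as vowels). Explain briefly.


Consonants in 'cax': c, x = 2 consonants.

2


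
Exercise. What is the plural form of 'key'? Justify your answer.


Apply rule: Add -s. 'key' becomes 'keys'.

keys


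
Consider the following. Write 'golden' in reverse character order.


Reverse 'golden' character by character: 'nedlog'.

nedlog


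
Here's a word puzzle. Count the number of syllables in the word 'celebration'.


Break 'celebration' into syllables: cel-e-bra-tion -> cel | e | bra | tion = 4 syllables

4 syllables


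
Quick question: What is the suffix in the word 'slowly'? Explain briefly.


The word 'slowly' = 'slow' (root) + '-ly' (suffix). The suffix is '-ly'.

ly


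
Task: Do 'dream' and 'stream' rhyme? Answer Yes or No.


Rime (stressed vowel + following sounds) of 'dream': -eam = /iːm/
Rime of 'stream': -eam = /iːm/
/iːm/ and /iːm/ are the same ending sound, so the words rhyme.

Yes


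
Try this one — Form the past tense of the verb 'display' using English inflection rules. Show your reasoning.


Apply rule: Add -ed. 'display' becomes 'displayed'.

displayed


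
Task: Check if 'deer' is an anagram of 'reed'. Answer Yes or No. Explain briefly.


Sorted letters of 'deer': 'deer'
Sorted letters of 'reed': 'deer'
They match.

Yes


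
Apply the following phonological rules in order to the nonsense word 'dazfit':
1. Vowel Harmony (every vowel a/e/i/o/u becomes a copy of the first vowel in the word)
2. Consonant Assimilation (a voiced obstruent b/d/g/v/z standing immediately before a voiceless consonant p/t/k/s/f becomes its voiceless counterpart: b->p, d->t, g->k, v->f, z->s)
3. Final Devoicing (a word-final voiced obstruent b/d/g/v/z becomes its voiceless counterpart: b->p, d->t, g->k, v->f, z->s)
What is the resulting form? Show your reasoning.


Starting form: 'dazfit'
Rule 1: Vowel Harmony: all vowels become 'a' (matching first vowel). 'dazfit' -> 'dazfat'
Rule 2: Consonant Assimilation: voiced obstruent before voiceless consonant becomes voiceless ('zf' -> 'sf'). 'dazfat' -> 'dasfat'
Rule 3: Final Devoicing: final consonant 't' is not one of the voiced obstruents b/d/g/v/z. No change.
Final form: 'dasfat'

dasfat


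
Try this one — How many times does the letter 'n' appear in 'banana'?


Letter 'n' in 'banana': found at position(s) 3, 5 = 2 occurrence(s).

2


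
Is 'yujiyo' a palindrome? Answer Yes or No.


Forward: 'yujiyo'
Reversed: 'oyijuy'
They differ.

No


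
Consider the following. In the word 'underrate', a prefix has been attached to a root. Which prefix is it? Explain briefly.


The word 'underrate' = 'under' (prefix) + 'rate' (root). The prefix is 'under'.

under


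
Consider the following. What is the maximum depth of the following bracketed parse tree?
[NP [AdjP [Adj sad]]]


Count bracket nesting levels:
'[' at pos 0: depth = 1
'[' at pos 4: depth = 2
'[' at pos 10: depth = 3
Maximum depth reached: 3

3


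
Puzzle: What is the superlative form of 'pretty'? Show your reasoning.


Apply superlative formation (consonant + y: change y to i, add -est): 'pretty' -> 'prettiest'.

prettiest


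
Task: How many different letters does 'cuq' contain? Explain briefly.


Unique letters in 'cuq': {c, q, u} = 3 distinct letters.

3


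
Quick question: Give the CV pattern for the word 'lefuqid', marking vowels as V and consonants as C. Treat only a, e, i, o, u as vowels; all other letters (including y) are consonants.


Letter mapping: l = C, e = V, f = C, u = V, q = C, i = V, d = C.

CVCVCVC


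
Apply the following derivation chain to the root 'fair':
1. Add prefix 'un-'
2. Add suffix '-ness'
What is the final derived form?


Step 1: Add prefix 'un-' to 'fair' = 'unfair'
Step 2: Add suffix '-ness' to 'unfair' = 'unfairness'

unfairness


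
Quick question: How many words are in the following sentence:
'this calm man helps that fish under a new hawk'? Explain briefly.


Split into words: this | calm | man | helps | that | fish | under | a | new | hawk = 10 words.

10


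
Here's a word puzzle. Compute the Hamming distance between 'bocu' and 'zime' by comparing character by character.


Alignment:
Position 1: 'b' vs 'z' = DIFFER
Position 2: 'o' vs 'i' = DIFFER
Position 3: 'c' vs 'm' = DIFFER
Position 4: 'u' vs 'e' = DIFFER
Total differences: 4

4


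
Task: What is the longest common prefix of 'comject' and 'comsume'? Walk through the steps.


Compare from the start: 3 characters match: 'com'. Mismatch at position 4: 'j' vs 's'.

com


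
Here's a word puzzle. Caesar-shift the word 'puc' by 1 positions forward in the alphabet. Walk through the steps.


Shift each letter by 1: p -> q, u -> v, c -> d. Result: 'qvd'.

qvd


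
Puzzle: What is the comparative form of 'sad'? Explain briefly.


Apply comparative formation (double final consonant, add -er): 'sad' -> 'sadder'.

sadder


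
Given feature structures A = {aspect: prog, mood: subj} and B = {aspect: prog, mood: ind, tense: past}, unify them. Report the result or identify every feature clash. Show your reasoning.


Compare features:
aspect: A=prog vs B=prog -> unified: prog
mood: A=subj vs B=ind -> CLASH
tense: A=_ vs B=past -> unified: past
Clash detected on feature 'mood' (subj vs ind); unification fails.

CLASH on 'mood' (subj vs ind)


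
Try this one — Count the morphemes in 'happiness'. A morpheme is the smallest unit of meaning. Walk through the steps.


Decomposition: happy (root) + -ness (suffix) = 2 morpheme(s)

2 morphemes


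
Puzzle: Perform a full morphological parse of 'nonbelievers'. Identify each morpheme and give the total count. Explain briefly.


Step 1: Identify prefix: 'non' (meaning: not)
Step 2: Identify root: 'believe'
Step 3: Identify suffix(es): 'er, s'
Decomposition: non- (prefix: not) + believe (root) + -er (suffix: one who) + -s (plural)
Total morphemes: 4

4 morphemes (non- (prefix: not) + believe (root) + -er (suffix: one who) + -s (plural))


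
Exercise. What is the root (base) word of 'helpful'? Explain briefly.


Remove suffix '-ful' from 'helpful' to get root 'help'.

help


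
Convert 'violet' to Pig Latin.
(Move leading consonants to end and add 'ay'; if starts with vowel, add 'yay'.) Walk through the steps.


'violet': move consonant cluster 'v' to end and add 'ay': 'ioletvay'.

ioletvay


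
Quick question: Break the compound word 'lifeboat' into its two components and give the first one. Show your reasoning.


Split 'lifeboat' into 'life' + 'boat'. The first part is 'life'.

life


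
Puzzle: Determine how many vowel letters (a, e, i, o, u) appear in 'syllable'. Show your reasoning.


Vowels in 'syllable': a, e = 2 vowels.

2


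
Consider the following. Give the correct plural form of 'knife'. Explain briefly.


Apply rule: Change -fe to -ves. 'knife' becomes 'knives'.

knives


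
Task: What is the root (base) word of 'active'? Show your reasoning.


Remove suffix '-ive' from 'active' to get root 'act'.

act


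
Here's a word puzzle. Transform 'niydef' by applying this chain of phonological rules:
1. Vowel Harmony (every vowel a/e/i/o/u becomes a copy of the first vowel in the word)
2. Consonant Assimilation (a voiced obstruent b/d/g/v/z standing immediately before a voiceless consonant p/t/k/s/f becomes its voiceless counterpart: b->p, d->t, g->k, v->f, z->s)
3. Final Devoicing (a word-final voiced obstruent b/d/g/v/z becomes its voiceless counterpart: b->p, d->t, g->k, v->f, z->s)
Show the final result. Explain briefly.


Starting form: 'niydef'
Rule 1: Vowel Harmony: all vowels become 'i' (matching first vowel). 'niydef' -> 'niydif'
Rule 2: Consonant Assimilation: no voiced obstruent (b/d/g/v/z) stands immediately before a voiceless consonant (p/t/k/s/f). No change.
Rule 3: Final Devoicing: final consonant 'f' is not one of the voiced obstruents b/d/g/v/z. No change.
Final form: 'niydif'

niydif


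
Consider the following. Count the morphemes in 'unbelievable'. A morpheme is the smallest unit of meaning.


Decomposition: un- (prefix) + believe (root) + -able (suffix) = 3 morpheme(s)

3 morphemes


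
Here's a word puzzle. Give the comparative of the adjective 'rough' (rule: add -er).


Apply comparative formation (add -er): 'rough' -> 'rougher'.

rougher


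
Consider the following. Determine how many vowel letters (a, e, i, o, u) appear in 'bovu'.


Vowels in 'bovu': o, u = 2 vowels.

2


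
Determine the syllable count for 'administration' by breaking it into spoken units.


Break 'administration' into syllables: ad-min-is-tra-tion -> ad | min | is | tra | tion = 5 syllables

5 syllables


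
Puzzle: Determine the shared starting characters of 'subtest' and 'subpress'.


Compare from the start: 3 characters match: 'sub'. Mismatch at position 4: 't' vs 'p'.

sub


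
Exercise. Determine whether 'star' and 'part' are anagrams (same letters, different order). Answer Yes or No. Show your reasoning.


Sorted letters of 'star': 'arst'
Sorted letters of 'part': 'aprt'
They do not match.

No


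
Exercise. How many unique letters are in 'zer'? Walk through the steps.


Unique letters in 'zer': {e, r, z} = 3 distinct letters.

3


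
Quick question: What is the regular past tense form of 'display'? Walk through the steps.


Apply rule: Add -ed. 'display' becomes 'displayed'.

displayed


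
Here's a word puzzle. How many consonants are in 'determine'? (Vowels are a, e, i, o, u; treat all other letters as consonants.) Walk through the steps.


Consonants in 'determine': d, t, r, m, n = 5 consonants.

5


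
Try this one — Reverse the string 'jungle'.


Reverse 'jungle' character by character: 'elgnuj'.

elgnuj


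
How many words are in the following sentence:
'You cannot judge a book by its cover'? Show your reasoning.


Split into words: You | cannot | judge | a | book | by | its | cover = 8 words.

8


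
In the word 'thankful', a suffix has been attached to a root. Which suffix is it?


The word 'thankful' = 'thank' (root) + '-ful' (suffix). The suffix is '-ful'.

ful


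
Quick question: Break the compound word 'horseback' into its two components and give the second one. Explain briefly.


Split 'horseback' into 'horse' + 'back'. The second part is 'back'.

back


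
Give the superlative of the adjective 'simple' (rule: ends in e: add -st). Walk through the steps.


Apply superlative formation (ends in e: add -st): 'simple' -> 'simplest'.

simplest


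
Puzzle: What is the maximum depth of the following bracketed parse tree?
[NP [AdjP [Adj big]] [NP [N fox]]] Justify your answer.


Count bracket nesting levels:
'[' at pos 0: depth = 1
'[' at pos 4: depth = 2
'[' at pos 10: depth = 3
'[' at pos 21: depth = 2
'[' at pos 25: depth = 3
Maximum depth reached: 3

3
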